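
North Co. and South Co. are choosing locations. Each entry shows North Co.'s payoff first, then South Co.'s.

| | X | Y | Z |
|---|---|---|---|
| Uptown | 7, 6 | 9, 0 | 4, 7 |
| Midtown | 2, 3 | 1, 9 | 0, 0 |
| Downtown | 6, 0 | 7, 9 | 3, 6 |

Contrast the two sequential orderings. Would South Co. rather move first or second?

If North Co. leads: South Co.'s best replies are Uptown→Z, Midtown→Y, Downtown→Y; North Co.'s induced payoffs 4, 1, 7; outcome (Downtown, Y), payoffs (7, 9).
If South Co. leads: North Co.'s best replies are X→Uptown, Y→Uptown, Z→Uptown; South Co.'s induced payoffs 6, 0, 7; outcome (Uptown, Z), payoffs (4, 7).
South Co. gets 7 moving first and 9 moving second, so South Co. prefers to move second.

second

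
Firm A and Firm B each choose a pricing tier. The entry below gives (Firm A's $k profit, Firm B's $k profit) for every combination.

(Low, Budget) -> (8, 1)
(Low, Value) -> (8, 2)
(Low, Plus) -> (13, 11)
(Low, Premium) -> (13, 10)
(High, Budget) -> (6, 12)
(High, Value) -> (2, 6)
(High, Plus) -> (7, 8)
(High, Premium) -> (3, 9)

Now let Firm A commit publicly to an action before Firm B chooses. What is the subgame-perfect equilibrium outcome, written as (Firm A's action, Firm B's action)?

Backward induction with Firm A moving first.
- Low: BR = Plus, leader payoff 13.
- High: BR = Budget, leader payoff 6.
Maximizing over 13, 6, Firm A chooses Low. Subgame-perfect outcome: (Low, Plus) with payoffs (13, 11).

(Low, Plus)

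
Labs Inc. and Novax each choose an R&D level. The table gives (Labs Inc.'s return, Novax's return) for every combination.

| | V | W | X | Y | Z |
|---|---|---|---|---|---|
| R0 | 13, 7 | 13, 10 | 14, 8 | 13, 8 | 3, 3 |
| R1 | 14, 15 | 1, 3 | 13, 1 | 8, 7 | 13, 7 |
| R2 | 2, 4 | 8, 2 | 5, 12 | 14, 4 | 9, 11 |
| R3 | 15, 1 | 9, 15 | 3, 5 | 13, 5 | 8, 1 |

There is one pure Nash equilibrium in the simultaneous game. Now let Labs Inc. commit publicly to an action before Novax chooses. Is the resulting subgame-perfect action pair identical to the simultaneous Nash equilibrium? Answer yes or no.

Novax best-responds to each possible Labs Inc. move:
- R0: Novax compares 7, 10, 8, 8, 3 and picks W; Labs Inc. would get 13.
- R1: Novax compares 15, 3, 1, 7, 7 and picks V; Labs Inc. would get 14.
- R2: Novax compares 4, 2, 12, 4, 11 and picks X; Labs Inc. would get 5.
- R3: Novax compares 1, 15, 5, 5, 1 and picks W; Labs Inc. would get 9.
Labs Inc.'s induced payoffs are 13, 14, 5, 9, so Labs Inc. commits to R1. Subgame-perfect outcome: (R1, V) with payoffs (14, 15).
For the simultaneous game, intersect best replies.
Labs Inc.'s best replies: V→R3; W→R0; X→R0; Y→R2; Z→R1.
Novax's best replies: R0→W; R1→V; R2→X; R3→W.
Only (R0, W) has each player best-responding; Nash payoffs (13, 10).
Sequential outcome (R1, V) differs from the Nash profile (R0, W).

no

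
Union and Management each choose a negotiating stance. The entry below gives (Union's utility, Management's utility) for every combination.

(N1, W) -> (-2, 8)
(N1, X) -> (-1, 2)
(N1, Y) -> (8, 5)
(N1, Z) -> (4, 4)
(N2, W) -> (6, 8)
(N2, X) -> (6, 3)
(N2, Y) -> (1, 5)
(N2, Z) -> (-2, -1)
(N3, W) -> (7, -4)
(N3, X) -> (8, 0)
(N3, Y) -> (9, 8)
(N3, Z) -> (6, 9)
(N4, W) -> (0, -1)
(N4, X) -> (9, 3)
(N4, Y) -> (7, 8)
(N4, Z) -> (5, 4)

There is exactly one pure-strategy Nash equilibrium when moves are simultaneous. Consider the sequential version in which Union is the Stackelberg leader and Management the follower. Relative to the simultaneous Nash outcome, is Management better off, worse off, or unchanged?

Management best-responds to each possible Union move:
- N1: BR = W, leader payoff -2.
- N2: BR = W, leader payoff 6.
- N3: BR = Z, leader payoff 6.
- N4: BR = Y, leader payoff 7.
Maximizing over -2, 6, 6, 7, Union chooses N4. Subgame-perfect outcome: (N4, Y) with payoffs (7, 8).
Under simultaneous play:
Union's best replies: W→N3; X→N4; Y→N3; Z→N3.
Management's best replies: N1→W; N2→W; N3→Z; N4→Y.
The unique mutual best reply is (N3, Z), giving (6, 9).
Management earns 8 sequentially versus 9 at the Nash outcome: worse off.

worse off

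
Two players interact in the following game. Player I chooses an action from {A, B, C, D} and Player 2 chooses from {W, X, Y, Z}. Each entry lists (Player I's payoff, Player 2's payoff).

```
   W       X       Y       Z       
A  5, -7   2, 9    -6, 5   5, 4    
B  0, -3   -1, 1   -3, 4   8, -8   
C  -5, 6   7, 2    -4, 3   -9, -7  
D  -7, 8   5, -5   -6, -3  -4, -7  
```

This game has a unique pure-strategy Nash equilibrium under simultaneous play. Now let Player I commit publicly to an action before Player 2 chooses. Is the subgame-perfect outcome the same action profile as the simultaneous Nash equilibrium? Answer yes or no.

no

Solve by backward induction (Player I leads).
- A: Player 2 compares -7, 9, 5, 4 and picks X; Player I would get 2.
- B: Player 2 compares -3, 1, 4, -8 and picks Y; Player I would get -3.
- C: Player 2 compares 6, 2, 3, -7 and picks W; Player I would get -5.
- D: Player 2 compares 8, -5, -3, -7 and picks W; Player I would get -7.
Among 2, -3, -5, -7, the best is 2 at A. Subgame-perfect outcome: (A, X) with payoffs (2, 9).
For the simultaneous game, intersect best replies.
Player I's best replies: W→A; X→C; Y→B; Z→B.
Player 2's best replies: A→X; B→Y; C→W; D→W.
The unique mutual best reply is (B, Y), giving (-3, 4).
Sequential outcome (A, X) differs from the Nash profile (B, Y).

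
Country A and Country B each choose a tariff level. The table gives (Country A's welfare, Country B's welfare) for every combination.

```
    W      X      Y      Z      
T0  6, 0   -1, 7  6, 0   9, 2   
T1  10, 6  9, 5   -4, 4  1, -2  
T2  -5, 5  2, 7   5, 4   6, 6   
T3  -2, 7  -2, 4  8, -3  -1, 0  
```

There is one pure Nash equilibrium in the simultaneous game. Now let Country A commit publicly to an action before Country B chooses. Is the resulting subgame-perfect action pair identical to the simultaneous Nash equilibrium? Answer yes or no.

Solve by backward induction (Country A leads).
- T0 → Country B plays X (best of 0, 7, 0, 2); Country A gets -1.
- T1 → Country B plays W (best of 6, 5, 4, -2); Country A gets 10.
- T2 → Country B plays X (best of 5, 7, 4, 6); Country A gets 2.
- T3 → Country B plays W (best of 7, 4, -3, 0); Country A gets -2.
Among -1, 10, 2, -2, the best is 10 at T1. Subgame-perfect outcome: (T1, W) with payoffs (10, 6).
For the simultaneous game, intersect best replies.
Country A's best replies: W→T1; X→T1; Y→T3; Z→T0.
Country B's best replies: T0→X; T1→W; T2→X; T3→W.
The unique mutual best reply is (T1, W), giving (10, 6).
Sequential outcome (T1, W) coincides with the Nash profile (T1, W).

yes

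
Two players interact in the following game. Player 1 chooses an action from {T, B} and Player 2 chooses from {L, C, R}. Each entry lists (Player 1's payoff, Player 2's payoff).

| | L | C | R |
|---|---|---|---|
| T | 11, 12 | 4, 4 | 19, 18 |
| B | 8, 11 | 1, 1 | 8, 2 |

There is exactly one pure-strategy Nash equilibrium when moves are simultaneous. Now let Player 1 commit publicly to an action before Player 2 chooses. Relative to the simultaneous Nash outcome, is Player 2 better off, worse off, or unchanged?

unchanged

Work backward from Player 2's decision.
- T: BR = R, leader payoff 19.
- B: BR = L, leader payoff 8.
Maximizing over 19, 8, Player 1 chooses T. Subgame-perfect outcome: (T, R) with payoffs (19, 18).
Now find the simultaneous Nash equilibrium.
Player 1's best replies: L→T; C→T; R→T.
Player 2's best replies: T→R; B→L.
Only (T, R) has each player best-responding; Nash payoffs (19, 18).
Player 2 earns 18 sequentially versus 18 at the Nash outcome: unchanged.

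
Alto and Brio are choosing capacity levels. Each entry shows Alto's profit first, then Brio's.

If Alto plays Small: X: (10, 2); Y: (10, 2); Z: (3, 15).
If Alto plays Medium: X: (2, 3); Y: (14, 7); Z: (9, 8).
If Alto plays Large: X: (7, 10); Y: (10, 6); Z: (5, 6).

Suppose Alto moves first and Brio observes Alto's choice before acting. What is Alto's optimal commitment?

Backward induction with Alto moving first.
- Small: BR = Z, leader payoff 3.
- Medium: BR = Z, leader payoff 9.
- Large: BR = X, leader payoff 7.
Maximizing over 3, 9, 7, Alto chooses Medium. Subgame-perfect outcome: (Medium, Z) with payoffs (9, 8).

Medium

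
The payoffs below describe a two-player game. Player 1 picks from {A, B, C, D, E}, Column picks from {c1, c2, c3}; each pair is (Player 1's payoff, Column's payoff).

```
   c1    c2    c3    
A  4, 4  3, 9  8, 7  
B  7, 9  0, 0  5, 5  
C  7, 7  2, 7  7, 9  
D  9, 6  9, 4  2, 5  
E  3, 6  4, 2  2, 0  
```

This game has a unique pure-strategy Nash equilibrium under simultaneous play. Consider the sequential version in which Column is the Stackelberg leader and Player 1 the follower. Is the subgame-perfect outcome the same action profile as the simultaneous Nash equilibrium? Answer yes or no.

no

Backward induction with Column moving first.
- c1: Player 1 compares 4, 7, 7, 9, 3 and picks D; Column would get 6.
- c2: Player 1 compares 3, 0, 2, 9, 4 and picks D; Column would get 4.
- c3: Player 1 compares 8, 5, 7, 2, 2 and picks A; Column would get 7.
Maximizing over 6, 4, 7, Column chooses c3. Subgame-perfect outcome: (A, c3) with payoffs (8, 7).
Now find the simultaneous Nash equilibrium.
Player 1's best replies: c1→D; c2→D; c3→A.
Column's best replies: A→c2; B→c1; C→c3; D→c1; E→c1.
Only (D, c1) has each player best-responding; Nash payoffs (9, 6).
Sequential outcome (A, c3) differs from the Nash profile (D, c1).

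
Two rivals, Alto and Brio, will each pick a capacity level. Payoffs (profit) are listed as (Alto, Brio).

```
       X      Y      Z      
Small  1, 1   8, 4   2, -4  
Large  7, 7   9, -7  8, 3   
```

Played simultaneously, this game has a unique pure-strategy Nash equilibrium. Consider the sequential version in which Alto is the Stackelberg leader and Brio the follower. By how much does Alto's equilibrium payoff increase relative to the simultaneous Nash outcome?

Solve by backward induction (Alto leads).
- Small → Brio plays Y (best of 1, 4, -4); Alto gets 8.
- Large → Brio plays X (best of 7, -7, 3); Alto gets 7.
Among 8, 7, the best is 8 at Small. Subgame-perfect outcome: (Small, Y) with payoffs (8, 4).
Now find the simultaneous Nash equilibrium.
Alto's best replies: X→Large; Y→Large; Z→Large.
Brio's best replies: Small→Y; Large→X.
The unique mutual best reply is (Large, X), giving (7, 7).
Alto's commitment gain: 8 − 7 = 1.

1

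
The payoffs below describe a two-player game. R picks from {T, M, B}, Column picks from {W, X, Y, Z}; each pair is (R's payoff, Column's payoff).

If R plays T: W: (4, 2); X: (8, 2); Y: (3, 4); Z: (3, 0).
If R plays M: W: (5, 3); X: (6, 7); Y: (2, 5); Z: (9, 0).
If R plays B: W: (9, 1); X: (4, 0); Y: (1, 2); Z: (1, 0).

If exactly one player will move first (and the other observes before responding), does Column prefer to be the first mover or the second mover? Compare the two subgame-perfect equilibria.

If R leads: Column's best replies are T→Y, M→X, B→Y; R's induced payoffs 3, 6, 1; outcome (M, X), payoffs (6, 7).
If Column leads: R's best replies are W→B, X→T, Y→T, Z→M; Column's induced payoffs 1, 2, 4, 0; outcome (T, Y), payoffs (3, 4).
Column gets 4 moving first and 7 moving second, so Column prefers to move second.

second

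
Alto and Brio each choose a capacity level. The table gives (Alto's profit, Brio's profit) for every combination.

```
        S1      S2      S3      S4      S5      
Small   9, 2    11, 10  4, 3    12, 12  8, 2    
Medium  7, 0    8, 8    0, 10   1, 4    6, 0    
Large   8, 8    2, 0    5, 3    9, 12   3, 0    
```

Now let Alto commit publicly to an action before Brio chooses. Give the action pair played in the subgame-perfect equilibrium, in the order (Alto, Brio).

Backward induction with Alto moving first.
- Small: BR = S4, leader payoff 12.
- Medium: BR = S3, leader payoff 0.
- Large: BR = S4, leader payoff 9.
Among 12, 0, 9, the best is 12 at Small. Subgame-perfect outcome: (Small, S4) with payoffs (12, 12).

(Small, S4)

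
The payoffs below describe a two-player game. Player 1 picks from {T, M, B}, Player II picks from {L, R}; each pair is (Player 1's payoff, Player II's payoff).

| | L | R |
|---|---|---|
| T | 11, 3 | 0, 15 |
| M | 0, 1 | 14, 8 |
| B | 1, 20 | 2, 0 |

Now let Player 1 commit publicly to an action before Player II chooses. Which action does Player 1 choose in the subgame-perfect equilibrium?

M

Backward induction with Player 1 moving first.
- T: BR = R, leader payoff 0.
- M: BR = R, leader payoff 14.
- B: BR = L, leader payoff 1.
Among 0, 14, 1, the best is 14 at M. Subgame-perfect outcome: (M, R) with payoffs (14, 8).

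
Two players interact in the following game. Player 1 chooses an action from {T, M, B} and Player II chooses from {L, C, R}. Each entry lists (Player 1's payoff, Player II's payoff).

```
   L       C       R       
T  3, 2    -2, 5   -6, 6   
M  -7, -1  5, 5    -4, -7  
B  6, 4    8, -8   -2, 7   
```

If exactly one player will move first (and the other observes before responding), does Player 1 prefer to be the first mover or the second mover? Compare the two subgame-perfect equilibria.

first

If Player 1 leads: Player II's best replies are T→R, M→C, B→R; Player 1's induced payoffs -6, 5, -2; outcome (M, C), payoffs (5, 5).
If Player II leads: Player 1's best replies are L→B, C→B, R→B; Player II's induced payoffs 4, -8, 7; outcome (B, R), payoffs (-2, 7).
Player 1 gets 5 moving first and -2 moving second, so Player 1 prefers to move first.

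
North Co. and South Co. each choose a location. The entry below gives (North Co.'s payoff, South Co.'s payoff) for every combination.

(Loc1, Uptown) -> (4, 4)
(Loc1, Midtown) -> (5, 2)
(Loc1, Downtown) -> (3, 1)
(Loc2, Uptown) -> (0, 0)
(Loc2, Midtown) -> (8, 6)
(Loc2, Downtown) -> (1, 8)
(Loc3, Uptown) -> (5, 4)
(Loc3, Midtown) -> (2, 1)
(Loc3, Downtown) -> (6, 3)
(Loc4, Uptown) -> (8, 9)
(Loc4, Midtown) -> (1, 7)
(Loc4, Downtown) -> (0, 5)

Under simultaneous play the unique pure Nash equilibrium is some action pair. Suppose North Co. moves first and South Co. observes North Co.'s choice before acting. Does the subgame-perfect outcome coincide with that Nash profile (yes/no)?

yes

South Co. best-responds to each possible North Co. move:
- Loc1: South Co. compares 4, 2, 1 and picks Uptown; North Co. would get 4.
- Loc2: South Co. compares 0, 6, 8 and picks Downtown; North Co. would get 1.
- Loc3: South Co. compares 4, 1, 3 and picks Uptown; North Co. would get 5.
- Loc4: South Co. compares 9, 7, 5 and picks Uptown; North Co. would get 8.
North Co.'s induced payoffs are 4, 1, 5, 8, so North Co. commits to Loc4. Subgame-perfect outcome: (Loc4, Uptown) with payoffs (8, 9).
Now find the simultaneous Nash equilibrium.
North Co.'s best replies: Uptown→Loc4; Midtown→Loc2; Downtown→Loc3.
South Co.'s best replies: Loc1→Uptown; Loc2→Downtown; Loc3→Uptown; Loc4→Uptown.
The unique mutual best reply is (Loc4, Uptown), giving (8, 9).
Sequential outcome (Loc4, Uptown) coincides with the Nash profile (Loc4, Uptown).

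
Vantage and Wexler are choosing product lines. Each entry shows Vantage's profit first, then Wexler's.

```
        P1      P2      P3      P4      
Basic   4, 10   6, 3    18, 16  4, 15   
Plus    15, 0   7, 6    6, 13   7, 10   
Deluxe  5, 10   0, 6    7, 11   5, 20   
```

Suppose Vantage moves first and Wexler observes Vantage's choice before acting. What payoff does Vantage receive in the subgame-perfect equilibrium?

18

Wexler best-responds to each possible Vantage move:
- Basic → Wexler plays P3 (best of 10, 3, 16, 15); Vantage gets 18.
- Plus → Wexler plays P3 (best of 0, 6, 13, 10); Vantage gets 6.
- Deluxe → Wexler plays P4 (best of 10, 6, 11, 20); Vantage gets 5.
Among 18, 6, 5, the best is 18 at Basic. Subgame-perfect outcome: (Basic, P3) with payoffs (18, 16).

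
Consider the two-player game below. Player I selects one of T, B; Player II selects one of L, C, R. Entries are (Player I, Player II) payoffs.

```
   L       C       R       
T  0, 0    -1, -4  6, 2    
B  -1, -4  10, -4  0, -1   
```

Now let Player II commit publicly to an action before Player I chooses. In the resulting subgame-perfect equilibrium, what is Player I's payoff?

Player I best-responds to each possible Player II move:
- L: Player I compares 0, -1 and picks T; Player II would get 0.
- C: Player I compares -1, 10 and picks B; Player II would get -4.
- R: Player I compares 6, 0 and picks T; Player II would get 2.
Maximizing over 0, -4, 2, Player II chooses R. Subgame-perfect outcome: (T, R) with payoffs (6, 2).

6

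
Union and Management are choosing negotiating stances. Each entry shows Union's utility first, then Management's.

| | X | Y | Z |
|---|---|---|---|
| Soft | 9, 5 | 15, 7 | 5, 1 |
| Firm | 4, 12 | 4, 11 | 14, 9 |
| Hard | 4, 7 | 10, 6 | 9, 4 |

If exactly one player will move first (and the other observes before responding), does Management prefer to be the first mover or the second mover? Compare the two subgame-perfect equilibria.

first

If Union leads: Management's best replies are Soft→Y, Firm→X, Hard→X; Union's induced payoffs 15, 4, 4; outcome (Soft, Y), payoffs (15, 7).
If Management leads: Union's best replies are X→Soft, Y→Soft, Z→Firm; Management's induced payoffs 5, 7, 9; outcome (Firm, Z), payoffs (14, 9).
Management gets 9 moving first and 7 moving second, so Management prefers to move first.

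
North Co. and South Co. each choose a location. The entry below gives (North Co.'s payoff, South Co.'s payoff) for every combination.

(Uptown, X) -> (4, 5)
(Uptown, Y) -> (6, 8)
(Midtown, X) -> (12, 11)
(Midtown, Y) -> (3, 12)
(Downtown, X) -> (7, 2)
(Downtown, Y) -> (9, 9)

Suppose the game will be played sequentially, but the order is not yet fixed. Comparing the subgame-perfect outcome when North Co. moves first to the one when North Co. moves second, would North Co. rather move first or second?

second

If North Co. leads: South Co.'s best replies are Uptown→Y, Midtown→Y, Downtown→Y; North Co.'s induced payoffs 6, 3, 9; outcome (Downtown, Y), payoffs (9, 9).
If South Co. leads: North Co.'s best replies are X→Midtown, Y→Downtown; South Co.'s induced payoffs 11, 9; outcome (Midtown, X), payoffs (12, 11).
North Co. gets 9 moving first and 12 moving second, so North Co. prefers to move second.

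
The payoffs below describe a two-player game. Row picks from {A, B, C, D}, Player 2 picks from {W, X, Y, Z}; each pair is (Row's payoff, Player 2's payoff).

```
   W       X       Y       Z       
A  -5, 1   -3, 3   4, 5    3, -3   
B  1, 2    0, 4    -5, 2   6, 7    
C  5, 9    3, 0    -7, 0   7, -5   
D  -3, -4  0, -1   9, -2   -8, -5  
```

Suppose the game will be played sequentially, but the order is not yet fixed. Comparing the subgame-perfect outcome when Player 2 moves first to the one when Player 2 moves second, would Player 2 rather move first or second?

first

If Row leads: Player 2's best replies are A→Y, B→Z, C→W, D→X; Row's induced payoffs 4, 6, 5, 0; outcome (B, Z), payoffs (6, 7).
If Player 2 leads: Row's best replies are W→C, X→C, Y→D, Z→C; Player 2's induced payoffs 9, 0, -2, -5; outcome (C, W), payoffs (5, 9).
Player 2 gets 9 moving first and 7 moving second, so Player 2 prefers to move first.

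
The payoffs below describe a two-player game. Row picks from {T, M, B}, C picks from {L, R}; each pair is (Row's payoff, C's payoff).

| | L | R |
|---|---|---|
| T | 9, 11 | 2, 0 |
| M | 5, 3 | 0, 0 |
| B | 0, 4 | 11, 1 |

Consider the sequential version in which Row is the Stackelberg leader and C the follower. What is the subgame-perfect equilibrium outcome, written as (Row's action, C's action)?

(T, L)

Work backward from C's decision.
- T: BR = L, leader payoff 9.
- M: BR = L, leader payoff 5.
- B: BR = L, leader payoff 0.
Row's induced payoffs are 9, 5, 0, so Row commits to T. Subgame-perfect outcome: (T, L) with payoffs (9, 11).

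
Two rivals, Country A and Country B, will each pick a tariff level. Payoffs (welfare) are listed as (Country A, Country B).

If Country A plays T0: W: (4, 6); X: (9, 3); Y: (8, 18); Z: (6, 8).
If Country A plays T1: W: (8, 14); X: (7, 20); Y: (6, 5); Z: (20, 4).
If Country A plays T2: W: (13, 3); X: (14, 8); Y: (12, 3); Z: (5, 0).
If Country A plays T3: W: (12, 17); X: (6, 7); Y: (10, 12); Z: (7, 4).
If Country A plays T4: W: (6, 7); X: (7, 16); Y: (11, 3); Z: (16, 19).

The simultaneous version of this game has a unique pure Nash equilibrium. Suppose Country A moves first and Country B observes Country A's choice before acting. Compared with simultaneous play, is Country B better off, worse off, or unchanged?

Country B best-responds to each possible Country A move:
- T0: BR = Y, leader payoff 8.
- T1: BR = X, leader payoff 7.
- T2: BR = X, leader payoff 14.
- T3: BR = W, leader payoff 12.
- T4: BR = Z, leader payoff 16.
Maximizing over 8, 7, 14, 12, 16, Country A chooses T4. Subgame-perfect outcome: (T4, Z) with payoffs (16, 19).
Under simultaneous play:
Country A's best replies: W→T2; X→T2; Y→T2; Z→T1.
Country B's best replies: T0→Y; T1→X; T2→X; T3→W; T4→Z.
The unique mutual best reply is (T2, X), giving (14, 8).
Country B earns 19 sequentially versus 8 at the Nash outcome: better off.

better off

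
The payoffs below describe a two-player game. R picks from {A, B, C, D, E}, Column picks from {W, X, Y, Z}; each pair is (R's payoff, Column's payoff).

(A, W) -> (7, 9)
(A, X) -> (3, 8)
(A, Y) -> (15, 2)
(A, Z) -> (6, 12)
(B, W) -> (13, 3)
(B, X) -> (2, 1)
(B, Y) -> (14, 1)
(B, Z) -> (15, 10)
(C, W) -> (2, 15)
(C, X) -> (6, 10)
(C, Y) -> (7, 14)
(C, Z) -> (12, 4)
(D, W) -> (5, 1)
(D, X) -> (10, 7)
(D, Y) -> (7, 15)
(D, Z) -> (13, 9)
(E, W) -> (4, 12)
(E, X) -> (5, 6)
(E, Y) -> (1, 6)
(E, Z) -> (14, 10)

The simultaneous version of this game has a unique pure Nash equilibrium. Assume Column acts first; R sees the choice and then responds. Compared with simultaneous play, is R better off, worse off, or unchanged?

unchanged

R best-responds to each possible Column move:
- W → R plays B (best of 7, 13, 2, 5, 4); Column gets 3.
- X → R plays D (best of 3, 2, 6, 10, 5); Column gets 7.
- Y → R plays A (best of 15, 14, 7, 7, 1); Column gets 2.
- Z → R plays B (best of 6, 15, 12, 13, 14); Column gets 10.
Among 3, 7, 2, 10, the best is 10 at Z. Subgame-perfect outcome: (B, Z) with payoffs (15, 10).
Now find the simultaneous Nash equilibrium.
R's best replies: W→B; X→D; Y→A; Z→B.
Column's best replies: A→Z; B→Z; C→W; D→Y; E→W.
Only (B, Z) has each player best-responding; Nash payoffs (15, 10).
R earns 15 sequentially versus 15 at the Nash outcome: unchanged.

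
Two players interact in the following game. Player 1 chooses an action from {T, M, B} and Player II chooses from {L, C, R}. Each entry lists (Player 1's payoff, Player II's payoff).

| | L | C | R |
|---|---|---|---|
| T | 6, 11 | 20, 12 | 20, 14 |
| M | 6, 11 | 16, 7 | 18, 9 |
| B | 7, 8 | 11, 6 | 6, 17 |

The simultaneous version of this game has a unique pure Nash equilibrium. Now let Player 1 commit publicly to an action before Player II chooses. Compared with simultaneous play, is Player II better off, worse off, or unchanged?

Solve by backward induction (Player 1 leads).
- T: BR = R, leader payoff 20.
- M: BR = L, leader payoff 6.
- B: BR = R, leader payoff 6.
Among 20, 6, 6, the best is 20 at T. Subgame-perfect outcome: (T, R) with payoffs (20, 14).
Under simultaneous play:
Player 1's best replies: L→B; C→T; R→T.
Player II's best replies: T→R; M→L; B→R.
Only (T, R) has each player best-responding; Nash payoffs (20, 14).
Player II earns 14 sequentially versus 14 at the Nash outcome: unchanged.

unchanged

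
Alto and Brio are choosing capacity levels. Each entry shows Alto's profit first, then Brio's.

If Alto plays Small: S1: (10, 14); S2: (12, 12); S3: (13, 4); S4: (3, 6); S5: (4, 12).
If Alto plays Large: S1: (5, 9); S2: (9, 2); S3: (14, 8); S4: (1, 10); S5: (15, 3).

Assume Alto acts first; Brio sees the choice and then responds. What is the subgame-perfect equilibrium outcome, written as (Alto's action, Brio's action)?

Brio best-responds to each possible Alto move:
- Small → Brio plays S1 (best of 14, 12, 4, 6, 12); Alto gets 10.
- Large → Brio plays S4 (best of 9, 2, 8, 10, 3); Alto gets 1.
Maximizing over 10, 1, Alto chooses Small. Subgame-perfect outcome: (Small, S1) with payoffs (10, 14).

(Small, S1)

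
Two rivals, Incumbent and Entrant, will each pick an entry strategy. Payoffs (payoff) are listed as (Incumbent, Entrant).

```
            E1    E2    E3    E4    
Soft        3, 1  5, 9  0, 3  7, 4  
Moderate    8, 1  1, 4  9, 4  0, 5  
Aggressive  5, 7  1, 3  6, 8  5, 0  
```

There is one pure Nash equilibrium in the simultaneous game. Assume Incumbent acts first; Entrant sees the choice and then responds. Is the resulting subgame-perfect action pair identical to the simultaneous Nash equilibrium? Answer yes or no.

no

Backward induction with Incumbent moving first.
- Soft → Entrant plays E2 (best of 1, 9, 3, 4); Incumbent gets 5.
- Moderate → Entrant plays E4 (best of 1, 4, 4, 5); Incumbent gets 0.
- Aggressive → Entrant plays E3 (best of 7, 3, 8, 0); Incumbent gets 6.
Incumbent's induced payoffs are 5, 0, 6, so Incumbent commits to Aggressive. Subgame-perfect outcome: (Aggressive, E3) with payoffs (6, 8).
Now find the simultaneous Nash equilibrium.
Incumbent's best replies: E1→Moderate; E2→Soft; E3→Moderate; E4→Soft.
Entrant's best replies: Soft→E2; Moderate→E4; Aggressive→E3.
Only (Soft, E2) has each player best-responding; Nash payoffs (5, 9).
Sequential outcome (Aggressive, E3) differs from the Nash profile (Soft, E2).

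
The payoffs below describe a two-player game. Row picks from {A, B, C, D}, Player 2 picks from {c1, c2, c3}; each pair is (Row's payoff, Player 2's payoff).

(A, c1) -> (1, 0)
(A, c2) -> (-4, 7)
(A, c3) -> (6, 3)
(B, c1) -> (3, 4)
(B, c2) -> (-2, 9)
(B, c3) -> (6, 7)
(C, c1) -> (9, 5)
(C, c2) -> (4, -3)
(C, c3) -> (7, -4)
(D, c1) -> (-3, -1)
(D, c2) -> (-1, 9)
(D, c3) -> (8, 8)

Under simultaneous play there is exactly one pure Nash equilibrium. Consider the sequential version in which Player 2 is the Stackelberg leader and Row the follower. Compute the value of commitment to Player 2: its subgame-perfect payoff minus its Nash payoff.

Solve by backward induction (Player 2 leads).
- c1: Row compares 1, 3, 9, -3 and picks C; Player 2 would get 5.
- c2: Row compares -4, -2, 4, -1 and picks C; Player 2 would get -3.
- c3: Row compares 6, 6, 7, 8 and picks D; Player 2 would get 8.
Among 5, -3, 8, the best is 8 at c3. Subgame-perfect outcome: (D, c3) with payoffs (8, 8).
For the simultaneous game, intersect best replies.
Row's best replies: c1→C; c2→C; c3→D.
Player 2's best replies: A→c2; B→c2; C→c1; D→c2.
Only (C, c1) has each player best-responding; Nash payoffs (9, 5).
Player 2's commitment gain: 8 − 5 = 3.

3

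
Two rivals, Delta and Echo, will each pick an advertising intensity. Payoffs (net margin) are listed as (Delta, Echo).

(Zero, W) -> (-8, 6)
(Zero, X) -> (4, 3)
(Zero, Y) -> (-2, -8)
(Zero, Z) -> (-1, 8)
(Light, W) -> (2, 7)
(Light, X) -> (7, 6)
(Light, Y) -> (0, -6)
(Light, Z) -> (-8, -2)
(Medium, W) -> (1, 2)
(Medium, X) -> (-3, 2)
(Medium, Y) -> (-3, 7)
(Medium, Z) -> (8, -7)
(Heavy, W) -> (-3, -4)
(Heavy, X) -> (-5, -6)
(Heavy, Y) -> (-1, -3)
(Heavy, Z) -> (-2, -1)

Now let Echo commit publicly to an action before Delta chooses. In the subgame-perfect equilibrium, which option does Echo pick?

Work backward from Delta's decision.
- W: BR = Light, leader payoff 7.
- X: BR = Light, leader payoff 6.
- Y: BR = Light, leader payoff -6.
- Z: BR = Medium, leader payoff -7.
Maximizing over 7, 6, -6, -7, Echo chooses W. Subgame-perfect outcome: (Light, W) with payoffs (2, 7).

W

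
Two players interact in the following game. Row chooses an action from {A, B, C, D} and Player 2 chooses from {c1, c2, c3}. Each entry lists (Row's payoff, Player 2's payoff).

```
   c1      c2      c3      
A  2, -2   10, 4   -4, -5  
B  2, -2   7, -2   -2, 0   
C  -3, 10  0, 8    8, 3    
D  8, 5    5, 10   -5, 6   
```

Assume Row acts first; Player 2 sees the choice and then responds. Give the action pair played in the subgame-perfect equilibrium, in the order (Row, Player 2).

(A, c2)

Work backward from Player 2's decision.
- A: Player 2 compares -2, 4, -5 and picks c2; Row would get 10.
- B: Player 2 compares -2, -2, 0 and picks c3; Row would get -2.
- C: Player 2 compares 10, 8, 3 and picks c1; Row would get -3.
- D: Player 2 compares 5, 10, 6 and picks c2; Row would get 5.
Maximizing over 10, -2, -3, 5, Row chooses A. Subgame-perfect outcome: (A, c2) with payoffs (10, 4).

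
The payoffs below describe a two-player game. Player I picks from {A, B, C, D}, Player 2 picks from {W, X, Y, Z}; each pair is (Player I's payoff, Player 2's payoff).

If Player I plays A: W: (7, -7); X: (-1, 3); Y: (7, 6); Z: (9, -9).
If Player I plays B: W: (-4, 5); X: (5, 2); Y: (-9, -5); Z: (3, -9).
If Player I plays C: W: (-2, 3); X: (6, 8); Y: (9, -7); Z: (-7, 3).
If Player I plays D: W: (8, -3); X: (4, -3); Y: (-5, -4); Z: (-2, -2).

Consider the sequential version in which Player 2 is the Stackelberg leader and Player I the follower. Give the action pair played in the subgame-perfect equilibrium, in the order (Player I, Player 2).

(C, X)

Player I best-responds to each possible Player 2 move:
- W → Player I plays D (best of 7, -4, -2, 8); Player 2 gets -3.
- X → Player I plays C (best of -1, 5, 6, 4); Player 2 gets 8.
- Y → Player I plays C (best of 7, -9, 9, -5); Player 2 gets -7.
- Z → Player I plays A (best of 9, 3, -7, -2); Player 2 gets -9.
Maximizing over -3, 8, -7, -9, Player 2 chooses X. Subgame-perfect outcome: (C, X) with payoffs (6, 8).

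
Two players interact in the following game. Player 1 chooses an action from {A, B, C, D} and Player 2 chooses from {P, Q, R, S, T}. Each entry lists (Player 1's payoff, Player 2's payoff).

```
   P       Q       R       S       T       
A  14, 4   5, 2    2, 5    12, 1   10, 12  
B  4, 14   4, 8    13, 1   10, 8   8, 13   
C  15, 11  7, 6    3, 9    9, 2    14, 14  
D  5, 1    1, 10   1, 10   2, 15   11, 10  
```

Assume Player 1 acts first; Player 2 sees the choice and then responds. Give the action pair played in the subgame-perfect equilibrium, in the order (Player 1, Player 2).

(C, T)

Player 2 best-responds to each possible Player 1 move:
- A: Player 2 compares 4, 2, 5, 1, 12 and picks T; Player 1 would get 10.
- B: Player 2 compares 14, 8, 1, 8, 13 and picks P; Player 1 would get 4.
- C: Player 2 compares 11, 6, 9, 2, 14 and picks T; Player 1 would get 14.
- D: Player 2 compares 1, 10, 10, 15, 10 and picks S; Player 1 would get 2.
Maximizing over 10, 4, 14, 2, Player 1 chooses C. Subgame-perfect outcome: (C, T) with payoffs (14, 14).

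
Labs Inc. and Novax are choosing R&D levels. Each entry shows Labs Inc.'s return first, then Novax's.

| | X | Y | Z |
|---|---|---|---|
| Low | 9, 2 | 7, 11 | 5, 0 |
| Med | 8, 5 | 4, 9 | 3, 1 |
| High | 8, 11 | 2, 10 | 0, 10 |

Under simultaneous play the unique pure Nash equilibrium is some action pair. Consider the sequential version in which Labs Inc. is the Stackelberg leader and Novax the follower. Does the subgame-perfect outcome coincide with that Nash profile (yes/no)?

Novax best-responds to each possible Labs Inc. move:
- Low → Novax plays Y (best of 2, 11, 0); Labs Inc. gets 7.
- Med → Novax plays Y (best of 5, 9, 1); Labs Inc. gets 4.
- High → Novax plays X (best of 11, 10, 10); Labs Inc. gets 8.
Labs Inc.'s induced payoffs are 7, 4, 8, so Labs Inc. commits to High. Subgame-perfect outcome: (High, X) with payoffs (8, 11).
For the simultaneous game, intersect best replies.
Labs Inc.'s best replies: X→Low; Y→Low; Z→Low.
Novax's best replies: Low→Y; Med→Y; High→X.
Only (Low, Y) has each player best-responding; Nash payoffs (7, 11).
Sequential outcome (High, X) differs from the Nash profile (Low, Y).

no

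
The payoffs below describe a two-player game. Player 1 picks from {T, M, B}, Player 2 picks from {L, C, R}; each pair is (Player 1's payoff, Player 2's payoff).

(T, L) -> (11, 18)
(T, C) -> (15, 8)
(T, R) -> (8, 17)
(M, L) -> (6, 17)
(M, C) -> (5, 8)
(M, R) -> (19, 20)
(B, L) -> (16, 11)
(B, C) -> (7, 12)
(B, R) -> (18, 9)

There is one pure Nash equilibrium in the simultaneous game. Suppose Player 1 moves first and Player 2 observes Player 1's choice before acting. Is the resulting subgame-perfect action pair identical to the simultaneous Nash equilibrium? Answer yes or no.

yes

Work backward from Player 2's decision.
- T: BR = L, leader payoff 11.
- M: BR = R, leader payoff 19.
- B: BR = C, leader payoff 7.
Player 1's induced payoffs are 11, 19, 7, so Player 1 commits to M. Subgame-perfect outcome: (M, R) with payoffs (19, 20).
Under simultaneous play:
Player 1's best replies: L→B; C→T; R→M.
Player 2's best replies: T→L; M→R; B→C.
Only (M, R) has each player best-responding; Nash payoffs (19, 20).
Sequential outcome (M, R) coincides with the Nash profile (M, R).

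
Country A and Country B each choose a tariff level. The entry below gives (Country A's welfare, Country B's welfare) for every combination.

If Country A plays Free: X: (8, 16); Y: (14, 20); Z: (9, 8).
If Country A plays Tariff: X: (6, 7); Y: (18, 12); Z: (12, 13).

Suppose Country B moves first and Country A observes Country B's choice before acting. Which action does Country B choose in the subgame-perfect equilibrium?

Solve by backward induction (Country B leads).
- X: Country A compares 8, 6 and picks Free; Country B would get 16.
- Y: Country A compares 14, 18 and picks Tariff; Country B would get 12.
- Z: Country A compares 9, 12 and picks Tariff; Country B would get 13.
Maximizing over 16, 12, 13, Country B chooses X. Subgame-perfect outcome: (Free, X) with payoffs (8, 16).

X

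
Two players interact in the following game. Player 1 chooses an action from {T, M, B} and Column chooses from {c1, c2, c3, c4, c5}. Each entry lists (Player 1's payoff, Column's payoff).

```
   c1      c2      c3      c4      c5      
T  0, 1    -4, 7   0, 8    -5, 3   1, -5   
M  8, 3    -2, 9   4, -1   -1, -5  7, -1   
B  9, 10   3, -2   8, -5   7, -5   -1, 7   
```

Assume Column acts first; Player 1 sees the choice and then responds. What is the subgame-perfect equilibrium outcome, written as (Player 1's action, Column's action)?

(B, c1)

Backward induction with Column moving first.
- c1: Player 1 compares 0, 8, 9 and picks B; Column would get 10.
- c2: Player 1 compares -4, -2, 3 and picks B; Column would get -2.
- c3: Player 1 compares 0, 4, 8 and picks B; Column would get -5.
- c4: Player 1 compares -5, -1, 7 and picks B; Column would get -5.
- c5: Player 1 compares 1, 7, -1 and picks M; Column would get -1.
Among 10, -2, -5, -5, -1, the best is 10 at c1. Subgame-perfect outcome: (B, c1) with payoffs (9, 10).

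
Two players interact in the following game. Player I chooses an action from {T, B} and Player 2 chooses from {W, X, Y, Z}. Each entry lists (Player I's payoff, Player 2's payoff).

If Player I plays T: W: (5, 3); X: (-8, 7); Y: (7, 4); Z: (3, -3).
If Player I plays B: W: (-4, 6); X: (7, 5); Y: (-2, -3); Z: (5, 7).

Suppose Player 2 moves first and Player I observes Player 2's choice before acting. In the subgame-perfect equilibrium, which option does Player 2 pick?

Backward induction with Player 2 moving first.
- W → Player I plays T (best of 5, -4); Player 2 gets 3.
- X → Player I plays B (best of -8, 7); Player 2 gets 5.
- Y → Player I plays T (best of 7, -2); Player 2 gets 4.
- Z → Player I plays B (best of 3, 5); Player 2 gets 7.
Among 3, 5, 4, 7, the best is 7 at Z. Subgame-perfect outcome: (B, Z) with payoffs (5, 7).

Z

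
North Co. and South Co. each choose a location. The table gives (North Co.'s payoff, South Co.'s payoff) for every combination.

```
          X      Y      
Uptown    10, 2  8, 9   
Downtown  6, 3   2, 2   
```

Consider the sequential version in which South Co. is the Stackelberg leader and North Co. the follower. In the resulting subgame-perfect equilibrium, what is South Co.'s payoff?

Backward induction with South Co. moving first.
- X: BR = Uptown, leader payoff 2.
- Y: BR = Uptown, leader payoff 9.
Among 2, 9, the best is 9 at Y. Subgame-perfect outcome: (Uptown, Y) with payoffs (8, 9).

9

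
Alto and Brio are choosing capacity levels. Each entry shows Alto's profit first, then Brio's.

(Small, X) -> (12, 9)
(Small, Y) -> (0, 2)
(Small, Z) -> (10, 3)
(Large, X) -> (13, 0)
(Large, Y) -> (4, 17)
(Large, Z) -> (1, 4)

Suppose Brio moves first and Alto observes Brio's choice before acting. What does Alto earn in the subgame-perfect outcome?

4

Work backward from Alto's decision.
- X: Alto compares 12, 13 and picks Large; Brio would get 0.
- Y: Alto compares 0, 4 and picks Large; Brio would get 17.
- Z: Alto compares 10, 1 and picks Small; Brio would get 3.
Maximizing over 0, 17, 3, Brio chooses Y. Subgame-perfect outcome: (Large, Y) with payoffs (4, 17).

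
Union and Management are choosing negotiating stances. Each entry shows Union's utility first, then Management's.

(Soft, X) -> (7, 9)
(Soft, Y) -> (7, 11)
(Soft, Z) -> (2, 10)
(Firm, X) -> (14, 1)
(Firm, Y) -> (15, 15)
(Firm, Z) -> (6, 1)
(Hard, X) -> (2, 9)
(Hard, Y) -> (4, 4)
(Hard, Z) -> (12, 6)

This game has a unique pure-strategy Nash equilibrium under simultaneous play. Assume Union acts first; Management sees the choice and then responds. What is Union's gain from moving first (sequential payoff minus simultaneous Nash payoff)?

Solve by backward induction (Union leads).
- Soft → Management plays Y (best of 9, 11, 10); Union gets 7.
- Firm → Management plays Y (best of 1, 15, 1); Union gets 15.
- Hard → Management plays X (best of 9, 4, 6); Union gets 2.
Among 7, 15, 2, the best is 15 at Firm. Subgame-perfect outcome: (Firm, Y) with payoffs (15, 15).
Now find the simultaneous Nash equilibrium.
Union's best replies: X→Firm; Y→Firm; Z→Hard.
Management's best replies: Soft→Y; Firm→Y; Hard→X.
Only (Firm, Y) has each player best-responding; Nash payoffs (15, 15).
Union's commitment gain: 15 − 15 = 0.

0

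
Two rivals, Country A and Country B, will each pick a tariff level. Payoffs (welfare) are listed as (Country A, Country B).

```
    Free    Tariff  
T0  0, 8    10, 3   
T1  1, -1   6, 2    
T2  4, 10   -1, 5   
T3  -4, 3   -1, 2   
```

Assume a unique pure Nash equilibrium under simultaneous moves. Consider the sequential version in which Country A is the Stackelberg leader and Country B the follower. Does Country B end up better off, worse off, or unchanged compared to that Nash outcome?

Country B best-responds to each possible Country A move:
- T0: Country B compares 8, 3 and picks Free; Country A would get 0.
- T1: Country B compares -1, 2 and picks Tariff; Country A would get 6.
- T2: Country B compares 10, 5 and picks Free; Country A would get 4.
- T3: Country B compares 3, 2 and picks Free; Country A would get -4.
Country A's induced payoffs are 0, 6, 4, -4, so Country A commits to T1. Subgame-perfect outcome: (T1, Tariff) with payoffs (6, 2).
Now find the simultaneous Nash equilibrium.
Country A's best replies: Free→T2; Tariff→T0.
Country B's best replies: T0→Free; T1→Tariff; T2→Free; T3→Free.
Only (T2, Free) has each player best-responding; Nash payoffs (4, 10).
Country B earns 2 sequentially versus 10 at the Nash outcome: worse off.

worse off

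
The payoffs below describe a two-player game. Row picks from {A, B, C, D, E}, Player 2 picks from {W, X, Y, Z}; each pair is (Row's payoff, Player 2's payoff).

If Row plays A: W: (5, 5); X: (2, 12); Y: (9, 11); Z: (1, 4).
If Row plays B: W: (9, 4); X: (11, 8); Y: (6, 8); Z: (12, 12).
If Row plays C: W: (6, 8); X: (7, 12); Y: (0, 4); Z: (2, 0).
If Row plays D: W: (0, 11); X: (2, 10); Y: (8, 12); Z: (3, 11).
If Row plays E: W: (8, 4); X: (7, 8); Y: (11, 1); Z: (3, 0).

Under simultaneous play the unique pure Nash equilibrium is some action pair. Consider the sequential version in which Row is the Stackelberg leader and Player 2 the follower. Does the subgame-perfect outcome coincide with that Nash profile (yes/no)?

Player 2 best-responds to each possible Row move:
- A: BR = X, leader payoff 2.
- B: BR = Z, leader payoff 12.
- C: BR = X, leader payoff 7.
- D: BR = Y, leader payoff 8.
- E: BR = X, leader payoff 7.
Row's induced payoffs are 2, 12, 7, 8, 7, so Row commits to B. Subgame-perfect outcome: (B, Z) with payoffs (12, 12).
For the simultaneous game, intersect best replies.
Row's best replies: W→B; X→B; Y→E; Z→B.
Player 2's best replies: A→X; B→Z; C→X; D→Y; E→X.
The unique mutual best reply is (B, Z), giving (12, 12).
Sequential outcome (B, Z) coincides with the Nash profile (B, Z).

yes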